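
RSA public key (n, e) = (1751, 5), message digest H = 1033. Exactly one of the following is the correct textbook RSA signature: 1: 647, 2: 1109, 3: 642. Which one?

Candidate 1: 647^5 mod 1751 = 1480
Candidate 2: 1109^5 mod 1751 = 718
Candidate 3: 642^5 mod 1751 = 1033
  → matches H = 1033

3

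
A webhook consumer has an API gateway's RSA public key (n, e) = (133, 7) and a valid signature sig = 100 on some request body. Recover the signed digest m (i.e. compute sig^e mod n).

16

sig^2 ≡ 100^2 = 10000 ≡ 25
sig^4 ≡ 25^2 = 625 ≡ 93
7 = 4 + 2 + 1, so sig^7 ≡ 93·25·100 ≡ 16 (mod 133)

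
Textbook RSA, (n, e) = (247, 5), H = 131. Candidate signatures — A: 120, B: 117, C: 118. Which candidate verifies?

C

Candidate A: 120^5 mod 247 = 100
Candidate B: 117^5 mod 247 = 91
Candidate C: 118^5 mod 247 = 131
  → matches H = 131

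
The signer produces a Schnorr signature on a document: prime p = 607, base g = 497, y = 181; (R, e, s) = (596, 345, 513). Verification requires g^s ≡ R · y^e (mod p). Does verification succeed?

g^s mod p:
Squares mod 607: 497^1≡497, 497^2≡567, 497^4≡386, 497^8≡281, 497^16≡51, 497^32≡173, 497^64≡186, 497^128≡604, 497^256≡9, 497^512≡81
513 = 512 + 1, so 497^513 ≡ 81·497 ≡ 195 (mod 607)
R · y^e mod p:
Squares mod 607: 181^1≡181, 181^2≡590, 181^4≡289, 181^8≡362, 181^16≡539, 181^32≡375, 181^64≡408, 181^128≡146, 181^256≡71
345 = 256 + 64 + 16 + 8 + 1, so 181^345 ≡ 71·408·539·362·181 ≡ 64 (mod 607)
596·64 = 38144 ≡ 510 (mod 607)
195 ≠ 510; the check fails.

fails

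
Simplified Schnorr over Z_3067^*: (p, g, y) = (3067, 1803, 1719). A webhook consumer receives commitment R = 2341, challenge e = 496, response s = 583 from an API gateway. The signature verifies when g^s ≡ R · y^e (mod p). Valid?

no

g^s mod p:
1803^2 = 3250809 ≡ 2856
1803^4 ≡ 2856^2 = 8156736 ≡ 1583
1803^8 ≡ 1583^2 = 2505889 ≡ 150
1803^16 ≡ 150^2 = 22500 ≡ 1031
1803^32 ≡ 1031^2 = 1062961 ≡ 1779
1803^64 ≡ 1779^2 = 3164841 ≡ 2764
1803^128 ≡ 2764^2 = 7639696 ≡ 2866
1803^256 ≡ 2866^2 = 8213956 ≡ 530
1803^512 ≡ 530^2 = 280900 ≡ 1803
583 = 512 + 64 + 4 + 2 + 1, so 1803^583 ≡ 1803·2764·1583·2856·1803 ≡ 555 (mod 3067)
R · y^e mod p:
1719^2 = 2954961 ≡ 1440
1719^4 ≡ 1440^2 = 2073600 ≡ 308
1719^8 ≡ 308^2 = 94864 ≡ 2854
1719^16 ≡ 2854^2 = 8145316 ≡ 2431
1719^32 ≡ 2431^2 = 5909761 ≡ 2719
1719^64 ≡ 2719^2 = 7392961 ≡ 1491
1719^128 ≡ 1491^2 = 2223081 ≡ 2573
1719^256 ≡ 2573^2 = 6620329 ≡ 1743
496 = 256 + 128 + 64 + 32 + 16, so 1719^496 ≡ 1743·2573·1491·2719·2431 ≡ 1661 (mod 3067)
2341·1661 = 3888401 ≡ 2512 (mod 3067)
555 ≠ 2512; the check fails.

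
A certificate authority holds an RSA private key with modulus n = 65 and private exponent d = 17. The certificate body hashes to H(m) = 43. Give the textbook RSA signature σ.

(H(m))^17 mod 65 = 23

23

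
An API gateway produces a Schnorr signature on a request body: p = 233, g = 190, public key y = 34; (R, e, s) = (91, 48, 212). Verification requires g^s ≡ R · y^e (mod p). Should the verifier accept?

accept

g^s mod p:
Squares mod 233: 190^1≡190, 190^2≡218, 190^4≡225, 190^8≡64, 190^16≡135, 190^32≡51, 190^64≡38, 190^128≡46
212 = 128 + 64 + 16 + 4, so 190^212 ≡ 46·38·135·225 ≡ 159 (mod 233)
R · y^e mod p:
Squares mod 233: 34^1≡34, 34^2≡224, 34^4≡81, 34^8≡37, 34^16≡204, 34^32≡142
48 = 32 + 16, so 34^48 ≡ 142·204 ≡ 76 (mod 233)
91·76 = 6916 ≡ 159 (mod 233)
159 ≡ 159 (mod 233); signature holds.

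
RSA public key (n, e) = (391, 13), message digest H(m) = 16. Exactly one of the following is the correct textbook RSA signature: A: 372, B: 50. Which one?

Candidate A: 372^2 = 138384 ≡ 361; 372^4 ≡ 361^2 = 130321 ≡ 118; 372^8 ≡ 118^2 = 13924 ≡ 239; 13 = 8 + 4 + 1, so 372^13 ≡ 239·118·372 ≡ 223 (mod 391)
Candidate B: 50^2 = 2500 ≡ 154; 50^4 ≡ 154^2 = 23716 ≡ 256; 50^8 ≡ 256^2 = 65536 ≡ 239; 13 = 8 + 4 + 1, so 50^13 ≡ 239·256·50 ≡ 16 (mod 391)
  → matches H(m) = 16

B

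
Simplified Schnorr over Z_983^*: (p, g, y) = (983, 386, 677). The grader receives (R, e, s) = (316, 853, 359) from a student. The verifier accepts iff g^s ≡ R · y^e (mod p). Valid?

yes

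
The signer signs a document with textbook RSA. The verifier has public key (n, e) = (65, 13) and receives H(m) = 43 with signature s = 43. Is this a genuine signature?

genuine

s^13 mod 65 = 43
43 = H(m), so the signature checks out.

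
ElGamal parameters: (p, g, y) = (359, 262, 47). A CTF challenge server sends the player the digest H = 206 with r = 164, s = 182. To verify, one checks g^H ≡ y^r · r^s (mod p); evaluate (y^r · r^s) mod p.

Squares mod 359: 47^1≡47, 47^2≡55, 47^4≡153, 47^8≡74, 47^16≡91, 47^32≡24, 47^64≡217, 47^128≡60
164 = 128 + 32 + 4, so 47^164 ≡ 60·24·153 ≡ 253 (mod 359)
Squares mod 359: 164^1≡164, 164^2≡330, 164^4≡123, 164^8≡51, 164^16≡88, 164^32≡205, 164^64≡22, 164^128≡125
182 = 128 + 32 + 16 + 4 + 2, so 164^182 ≡ 125·205·88·123·330 ≡ 270 (mod 359)
y^r · r^s ≡ 253·270 = 68310 ≡ 100 (mod 359)

100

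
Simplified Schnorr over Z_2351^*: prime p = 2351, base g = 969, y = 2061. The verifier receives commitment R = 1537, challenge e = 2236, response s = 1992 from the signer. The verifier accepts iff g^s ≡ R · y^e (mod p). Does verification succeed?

fails

g^s mod p:
Squares mod 2351: 969^1≡969, 969^2≡912, 969^4≡1841, 969^8≡1490, 969^16≡756, 969^32≡243, 969^64≡274, 969^128≡2195, 969^256≡826, 969^512≡486, 969^1024≡1096
1992 = 1024 + 512 + 256 + 128 + 64 + 8, so 969^1992 ≡ 1096·486·826·2195·274·1490 ≡ 1082 (mod 2351)
R · y^e mod p:
Squares mod 2351: 2061^1≡2061, 2061^2≡1815, 2061^4≡474, 2061^8≡1331, 2061^16≡1258, 2061^32≡341, 2061^64≡1082, 2061^128≡2277, 2061^256≡774, 2061^512≡1922, 2061^1024≡663, 2061^2048≡2283
2236 = 2048 + 128 + 32 + 16 + 8 + 4, so 2061^2236 ≡ 2283·2277·341·1258·1331·474 ≡ 1408 (mod 2351)
1537·1408 = 2164096 ≡ 1176 (mod 2351)
1082 ≠ 1176; the check fails.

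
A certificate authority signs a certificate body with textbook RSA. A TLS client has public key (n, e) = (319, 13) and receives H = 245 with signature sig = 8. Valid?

no

sig^2 ≡ 8^2 = 64
sig^4 ≡ 64^2 = 4096 ≡ 268
sig^8 ≡ 268^2 = 71824 ≡ 49
13 = 8 + 4 + 1, so sig^13 ≡ 49·268·8 ≡ 105 (mod 319)
The recovered value 105 does not match the digest 245.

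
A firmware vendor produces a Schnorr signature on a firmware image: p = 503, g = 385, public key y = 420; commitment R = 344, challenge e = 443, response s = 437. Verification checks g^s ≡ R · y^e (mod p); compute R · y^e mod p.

Squares mod 503: 420^1≡420, 420^2≡350, 420^4≡271, 420^8≡3, 420^16≡9, 420^32≡81, 420^64≡22, 420^128≡484, 420^256≡361
443 = 256 + 128 + 32 + 16 + 8 + 2 + 1, so 420^443 ≡ 361·484·81·9·3·350·420 ≡ 418 (mod 503)
R · y^e ≡ 344·418 = 143792 ≡ 437 (mod 503)

437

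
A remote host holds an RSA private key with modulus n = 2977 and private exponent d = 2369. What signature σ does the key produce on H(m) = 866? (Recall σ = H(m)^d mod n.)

(H(m))^2 ≡ 866^2 = 749956 ≡ 2729
(H(m))^4 ≡ 2729^2 = 7447441 ≡ 1964
(H(m))^8 ≡ 1964^2 = 3857296 ≡ 2081
(H(m))^16 ≡ 2081^2 = 4330561 ≡ 2003
(H(m))^32 ≡ 2003^2 = 4012009 ≡ 1990
(H(m))^64 ≡ 1990^2 = 3960100 ≡ 690
(H(m))^128 ≡ 690^2 = 476100 ≡ 2757
(H(m))^256 ≡ 2757^2 = 7601049 ≡ 768
(H(m))^512 ≡ 768^2 = 589824 ≡ 378
(H(m))^1024 ≡ 378^2 = 142884 ≡ 2965
(H(m))^2048 ≡ 2965^2 = 8791225 ≡ 144
2369 = 2048 + 256 + 64 + 1, so (H(m))^2369 ≡ 144·768·690·866 ≡ 1334 (mod 2977)

1334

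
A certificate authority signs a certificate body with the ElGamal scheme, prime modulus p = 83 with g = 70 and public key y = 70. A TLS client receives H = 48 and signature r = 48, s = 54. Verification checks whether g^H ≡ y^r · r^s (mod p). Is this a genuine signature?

forged

Left side g^H mod p:
Squares mod 83: 70^1≡70, 70^2≡3, 70^4≡9, 70^8≡81, 70^16≡4, 70^32≡16
48 = 32 + 16, so 70^48 ≡ 16·4 ≡ 64 (mod 83)
Right side y^r · r^s mod p:
Squares mod 83: 70^1≡70, 70^2≡3, 70^4≡9, 70^8≡81, 70^16≡4, 70^32≡16
48 = 32 + 16, so 70^48 ≡ 16·4 ≡ 64 (mod 83)
Squares mod 83: 48^1≡48, 48^2≡63, 48^4≡68, 48^8≡59, 48^16≡78, 48^32≡25
54 = 32 + 16 + 4 + 2, so 48^54 ≡ 25·78·68·63 ≡ 16 (mod 83)
64·16 = 1024 ≡ 28 (mod 83)
64 ≠ 28, so verification fails.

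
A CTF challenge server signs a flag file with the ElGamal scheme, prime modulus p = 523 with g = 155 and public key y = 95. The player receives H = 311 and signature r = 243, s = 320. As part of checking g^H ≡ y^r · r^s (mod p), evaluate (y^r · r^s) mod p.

424

95^2 = 9025 ≡ 134
95^4 ≡ 134^2 = 17956 ≡ 174
95^8 ≡ 174^2 = 30276 ≡ 465
95^16 ≡ 465^2 = 216225 ≡ 226
95^32 ≡ 226^2 = 51076 ≡ 345
95^64 ≡ 345^2 = 119025 ≡ 304
95^128 ≡ 304^2 = 92416 ≡ 368
243 = 128 + 64 + 32 + 16 + 2 + 1, so 95^243 ≡ 368·304·345·226·134·95 ≡ 136 (mod 523)
243^2 = 59049 ≡ 473
243^4 ≡ 473^2 = 223729 ≡ 408
243^8 ≡ 408^2 = 166464 ≡ 150
243^16 ≡ 150^2 = 22500 ≡ 11
243^32 ≡ 11^2 = 121
243^64 ≡ 121^2 = 14641 ≡ 520
243^128 ≡ 520^2 = 270400 ≡ 9
243^256 ≡ 9^2 = 81
320 = 256 + 64, so 243^320 ≡ 81·520 ≡ 280 (mod 523)
y^r · r^s ≡ 136·280 = 38080 ≡ 424 (mod 523)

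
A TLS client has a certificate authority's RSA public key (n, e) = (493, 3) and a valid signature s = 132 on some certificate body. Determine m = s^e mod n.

Squares mod 493: s^1≡132, s^2≡169
3 = 2 + 1, so s^3 ≡ 169·132 ≡ 123 (mod 493)

123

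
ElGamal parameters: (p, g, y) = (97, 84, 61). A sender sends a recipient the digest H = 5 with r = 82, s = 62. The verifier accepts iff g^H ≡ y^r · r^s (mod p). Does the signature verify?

does not verify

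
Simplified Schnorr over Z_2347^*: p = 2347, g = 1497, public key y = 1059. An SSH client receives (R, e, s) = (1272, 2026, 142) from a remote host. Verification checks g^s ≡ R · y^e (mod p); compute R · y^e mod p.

1059^2 = 1121481 ≡ 1962
1059^4 ≡ 1962^2 = 3849444 ≡ 364
1059^8 ≡ 364^2 = 132496 ≡ 1064
1059^16 ≡ 1064^2 = 1132096 ≡ 842
1059^32 ≡ 842^2 = 708964 ≡ 170
1059^64 ≡ 170^2 = 28900 ≡ 736
1059^128 ≡ 736^2 = 541696 ≡ 1886
1059^256 ≡ 1886^2 = 3556996 ≡ 1291
1059^512 ≡ 1291^2 = 1666681 ≡ 311
1059^1024 ≡ 311^2 = 96721 ≡ 494
2026 = 1024 + 512 + 256 + 128 + 64 + 32 + 8 + 2, so 1059^2026 ≡ 494·311·1291·1886·736·170·1064·1962 ≡ 1739 (mod 2347)
R · y^e ≡ 1272·1739 = 2212008 ≡ 1134 (mod 2347)

1134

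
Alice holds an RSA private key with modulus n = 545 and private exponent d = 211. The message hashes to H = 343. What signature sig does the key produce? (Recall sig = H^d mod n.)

27

Squares mod 545: H^1≡343, H^2≡474, H^4≡136, H^8≡511, H^16≡66, H^32≡541, H^64≡16, H^128≡256
211 = 128 + 64 + 16 + 2 + 1, so H^211 ≡ 256·16·66·474·343 ≡ 27 (mod 545)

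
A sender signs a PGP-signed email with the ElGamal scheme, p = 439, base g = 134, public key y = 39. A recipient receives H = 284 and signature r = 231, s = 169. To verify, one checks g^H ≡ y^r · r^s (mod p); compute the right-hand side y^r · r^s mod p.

39^2 = 1521 ≡ 204
39^4 ≡ 204^2 = 41616 ≡ 350
39^8 ≡ 350^2 = 122500 ≡ 19
39^16 ≡ 19^2 = 361
39^32 ≡ 361^2 = 130321 ≡ 377
39^64 ≡ 377^2 = 142129 ≡ 332
39^128 ≡ 332^2 = 110224 ≡ 35
231 = 128 + 64 + 32 + 4 + 2 + 1, so 39^231 ≡ 35·332·377·350·204·39 ≡ 374 (mod 439)
231^2 = 53361 ≡ 242
231^4 ≡ 242^2 = 58564 ≡ 177
231^8 ≡ 177^2 = 31329 ≡ 160
231^16 ≡ 160^2 = 25600 ≡ 138
231^32 ≡ 138^2 = 19044 ≡ 167
231^64 ≡ 167^2 = 27889 ≡ 232
231^128 ≡ 232^2 = 53824 ≡ 266
169 = 128 + 32 + 8 + 1, so 231^169 ≡ 266·167·160·231 ≡ 387 (mod 439)
y^r · r^s ≡ 374·387 = 144738 ≡ 307 (mod 439)

307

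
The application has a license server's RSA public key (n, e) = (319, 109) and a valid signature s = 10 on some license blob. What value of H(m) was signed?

230

Squares mod 319: s^1≡10, s^2≡100, s^4≡111, s^8≡199, s^16≡45, s^32≡111, s^64≡199
109 = 64 + 32 + 8 + 4 + 1, so s^109 ≡ 199·111·199·111·10 ≡ 230 (mod 319)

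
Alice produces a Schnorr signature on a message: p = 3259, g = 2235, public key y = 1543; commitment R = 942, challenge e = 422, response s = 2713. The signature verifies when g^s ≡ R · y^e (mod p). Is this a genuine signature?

genuine

g^s mod p:
2235^2 = 4995225 ≡ 2437
2235^4 ≡ 2437^2 = 5938969 ≡ 1071
2235^8 ≡ 1071^2 = 1147041 ≡ 3132
2235^16 ≡ 3132^2 = 9809424 ≡ 3093
2235^32 ≡ 3093^2 = 9566649 ≡ 1484
2235^64 ≡ 1484^2 = 2202256 ≡ 2431
2235^128 ≡ 2431^2 = 5909761 ≡ 1194
2235^256 ≡ 1194^2 = 1425636 ≡ 1453
2235^512 ≡ 1453^2 = 2111209 ≡ 2636
2235^1024 ≡ 2636^2 = 6948496 ≡ 308
2235^2048 ≡ 308^2 = 94864 ≡ 353
2713 = 2048 + 512 + 128 + 16 + 8 + 1, so 2235^2713 ≡ 353·2636·1194·3093·3132·2235 ≡ 2922 (mod 3259)
R · y^e mod p:
1543^2 = 2380849 ≡ 1779
1543^4 ≡ 1779^2 = 3164841 ≡ 352
1543^8 ≡ 352^2 = 123904 ≡ 62
1543^16 ≡ 62^2 = 3844 ≡ 585
1543^32 ≡ 585^2 = 342225 ≡ 30
1543^64 ≡ 30^2 = 900
1543^128 ≡ 900^2 = 810000 ≡ 1768
1543^256 ≡ 1768^2 = 3125824 ≡ 443
422 = 256 + 128 + 32 + 4 + 2, so 1543^422 ≡ 443·1768·30·352·1779 ≡ 1041 (mod 3259)
942·1041 = 980622 ≡ 2922 (mod 3259)
2922 ≡ 2922 (mod 3259); signature holds.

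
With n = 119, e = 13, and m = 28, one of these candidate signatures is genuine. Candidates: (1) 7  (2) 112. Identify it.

Candidate 1: 7^13 mod 119 = 91
Candidate 2: 112^13 mod 119 = 28
  → matches m = 28

2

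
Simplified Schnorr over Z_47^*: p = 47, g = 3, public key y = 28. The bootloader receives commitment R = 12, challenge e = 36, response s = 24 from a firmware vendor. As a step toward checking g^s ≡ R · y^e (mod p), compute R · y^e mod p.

3

28^2 = 784 ≡ 32
28^4 ≡ 32^2 = 1024 ≡ 37
28^8 ≡ 37^2 = 1369 ≡ 6
28^16 ≡ 6^2 = 36
28^32 ≡ 36^2 = 1296 ≡ 27
36 = 32 + 4, so 28^36 ≡ 27·37 ≡ 12 (mod 47)
R · y^e ≡ 12·12 = 144 ≡ 3 (mod 47)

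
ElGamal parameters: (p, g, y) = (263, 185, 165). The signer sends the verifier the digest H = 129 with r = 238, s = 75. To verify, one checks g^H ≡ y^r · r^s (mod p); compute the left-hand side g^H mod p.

185^2 = 34225 ≡ 35
185^4 ≡ 35^2 = 1225 ≡ 173
185^8 ≡ 173^2 = 29929 ≡ 210
185^16 ≡ 210^2 = 44100 ≡ 179
185^32 ≡ 179^2 = 32041 ≡ 218
185^64 ≡ 218^2 = 47524 ≡ 184
185^128 ≡ 184^2 = 33856 ≡ 192
129 = 128 + 1, so 185^129 ≡ 192·185 ≡ 15 (mod 263)

15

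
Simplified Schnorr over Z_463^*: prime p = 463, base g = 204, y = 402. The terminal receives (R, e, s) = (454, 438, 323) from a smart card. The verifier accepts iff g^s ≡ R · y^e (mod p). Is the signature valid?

g^s mod p:
Squares mod 463: 204^1≡204, 204^2≡409, 204^4≡138, 204^8≡61, 204^16≡17, 204^32≡289, 204^64≡181, 204^128≡351, 204^256≡43
323 = 256 + 64 + 2 + 1, so 204^323 ≡ 43·181·409·204 ≡ 349 (mod 463)
R · y^e mod p:
Squares mod 463: 402^1≡402, 402^2≡17, 402^4≡289, 402^8≡181, 402^16≡351, 402^32≡43, 402^64≡460, 402^128≡9, 402^256≡81
438 = 256 + 128 + 32 + 16 + 4 + 2, so 402^438 ≡ 81·9·43·351·289·17 ≡ 338 (mod 463)
454·338 = 153452 ≡ 199 (mod 463)
349 ≠ 199; the check fails.

invalid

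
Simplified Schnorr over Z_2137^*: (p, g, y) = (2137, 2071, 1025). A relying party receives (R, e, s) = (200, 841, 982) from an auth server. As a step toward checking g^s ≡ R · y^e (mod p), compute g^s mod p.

2071^2 = 4289041 ≡ 82
2071^4 ≡ 82^2 = 6724 ≡ 313
2071^8 ≡ 313^2 = 97969 ≡ 1804
2071^16 ≡ 1804^2 = 3254416 ≡ 1902
2071^32 ≡ 1902^2 = 3617604 ≡ 1800
2071^64 ≡ 1800^2 = 3240000 ≡ 308
2071^128 ≡ 308^2 = 94864 ≡ 836
2071^256 ≡ 836^2 = 698896 ≡ 97
2071^512 ≡ 97^2 = 9409 ≡ 861
982 = 512 + 256 + 128 + 64 + 16 + 4 + 2, so 2071^982 ≡ 861·97·836·308·1902·313·82 ≡ 1217 (mod 2137)

1217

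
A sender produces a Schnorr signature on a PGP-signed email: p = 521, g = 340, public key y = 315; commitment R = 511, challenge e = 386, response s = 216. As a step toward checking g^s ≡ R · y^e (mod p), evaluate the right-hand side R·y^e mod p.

255

315^2 = 99225 ≡ 235
315^4 ≡ 235^2 = 55225 ≡ 520
315^8 ≡ 520^2 = 270400 ≡ 1
315^16 ≡ 1^2 = 1
315^32 ≡ 1^2 = 1
315^64 ≡ 1^2 = 1
315^128 ≡ 1^2 = 1
315^256 ≡ 1^2 = 1
386 = 256 + 128 + 2, so 315^386 ≡ 1·1·235 ≡ 235 (mod 521)
R · y^e ≡ 511·235 = 120085 ≡ 255 (mod 521)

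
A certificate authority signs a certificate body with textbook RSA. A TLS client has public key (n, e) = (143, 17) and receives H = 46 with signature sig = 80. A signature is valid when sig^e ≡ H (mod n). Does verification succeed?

sig^2 ≡ 80^2 = 6400 ≡ 108
sig^4 ≡ 108^2 = 11664 ≡ 81
sig^8 ≡ 81^2 = 6561 ≡ 126
sig^16 ≡ 126^2 = 15876 ≡ 3
17 = 16 + 1, so sig^17 ≡ 3·80 ≡ 97 (mod 143)
sig^17 mod 143 = 97, but H = 46.

fails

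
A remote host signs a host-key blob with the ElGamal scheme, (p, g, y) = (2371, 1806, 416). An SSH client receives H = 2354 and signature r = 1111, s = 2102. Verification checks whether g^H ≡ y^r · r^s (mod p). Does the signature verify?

Left side g^H mod p:
1806^2 = 3261636 ≡ 1511
1806^4 ≡ 1511^2 = 2283121 ≡ 2219
1806^8 ≡ 2219^2 = 4923961 ≡ 1765
1806^16 ≡ 1765^2 = 3115225 ≡ 2102
1806^32 ≡ 2102^2 = 4418404 ≡ 1231
1806^64 ≡ 1231^2 = 1515361 ≡ 292
1806^128 ≡ 292^2 = 85264 ≡ 2279
1806^256 ≡ 2279^2 = 5193841 ≡ 1351
1806^512 ≡ 1351^2 = 1825201 ≡ 1902
1806^1024 ≡ 1902^2 = 3617604 ≡ 1829
1806^2048 ≡ 1829^2 = 3345241 ≡ 2131
2354 = 2048 + 256 + 32 + 16 + 2, so 1806^2354 ≡ 2131·1351·1231·2102·1511 ≡ 1375 (mod 2371)
Right side y^r · r^s mod p:
416^2 = 173056 ≡ 2344
416^4 ≡ 2344^2 = 5494336 ≡ 729
416^8 ≡ 729^2 = 531441 ≡ 337
416^16 ≡ 337^2 = 113569 ≡ 2132
416^32 ≡ 2132^2 = 4545424 ≡ 217
416^64 ≡ 217^2 = 47089 ≡ 2040
416^128 ≡ 2040^2 = 4161600 ≡ 495
416^256 ≡ 495^2 = 245025 ≡ 812
416^512 ≡ 812^2 = 659344 ≡ 206
416^1024 ≡ 206^2 = 42436 ≡ 2129
1111 = 1024 + 64 + 16 + 4 + 2 + 1, so 416^1111 ≡ 2129·2040·2132·729·2344·416 ≡ 95 (mod 2371)
1111^2 = 1234321 ≡ 1401
1111^4 ≡ 1401^2 = 1962801 ≡ 1984
1111^8 ≡ 1984^2 = 3936256 ≡ 396
1111^16 ≡ 396^2 = 156816 ≡ 330
1111^32 ≡ 330^2 = 108900 ≡ 2205
1111^64 ≡ 2205^2 = 4862025 ≡ 1475
1111^128 ≡ 1475^2 = 2175625 ≡ 1418
1111^256 ≡ 1418^2 = 2010724 ≡ 116
1111^512 ≡ 116^2 = 13456 ≡ 1601
1111^1024 ≡ 1601^2 = 2563201 ≡ 150
1111^2048 ≡ 150^2 = 22500 ≡ 1161
2102 = 2048 + 32 + 16 + 4 + 2, so 1111^2102 ≡ 1161·2205·330·1984·1401 ≡ 888 (mod 2371)
95·888 = 84360 ≡ 1375 (mod 2371)
1375 ≡ 1375 (mod 2371), so the signature is genuine.

verifies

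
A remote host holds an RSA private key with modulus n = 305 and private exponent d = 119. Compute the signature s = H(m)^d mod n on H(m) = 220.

Squares mod 305: (H(m))^1≡220, (H(m))^2≡210, (H(m))^4≡180, (H(m))^8≡70, (H(m))^16≡20, (H(m))^32≡95, (H(m))^64≡180
119 = 64 + 32 + 16 + 4 + 2 + 1, so (H(m))^119 ≡ 180·95·20·180·210·220 ≡ 155 (mod 305)

155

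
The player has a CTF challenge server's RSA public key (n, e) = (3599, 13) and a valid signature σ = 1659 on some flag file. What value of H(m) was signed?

1184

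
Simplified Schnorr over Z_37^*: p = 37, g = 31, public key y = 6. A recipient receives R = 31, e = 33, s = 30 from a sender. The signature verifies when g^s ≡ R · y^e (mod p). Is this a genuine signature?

forged

g^s mod p:
31^2 = 961 ≡ 36
31^4 ≡ 36^2 = 1296 ≡ 1
31^8 ≡ 1^2 = 1
31^16 ≡ 1^2 = 1
30 = 16 + 8 + 4 + 2, so 31^30 ≡ 1·1·1·36 ≡ 36 (mod 37)
R · y^e mod p:
6^2 = 36
6^4 ≡ 36^2 = 1296 ≡ 1
6^8 ≡ 1^2 = 1
6^16 ≡ 1^2 = 1
6^32 ≡ 1^2 = 1
33 = 32 + 1, so 6^33 ≡ 1·6 ≡ 6 (mod 37)
31·6 = 186 ≡ 1 (mod 37)
36 ≠ 1; the check fails.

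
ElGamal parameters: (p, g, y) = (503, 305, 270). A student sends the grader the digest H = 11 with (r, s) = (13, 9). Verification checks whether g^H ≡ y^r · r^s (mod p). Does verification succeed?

fails

Left side g^H mod p:
305^2 = 93025 ≡ 473
305^4 ≡ 473^2 = 223729 ≡ 397
305^8 ≡ 397^2 = 157609 ≡ 170
11 = 8 + 2 + 1, so 305^11 ≡ 170·473·305 ≡ 279 (mod 503)
Right side y^r · r^s mod p:
270^2 = 72900 ≡ 468
270^4 ≡ 468^2 = 219024 ≡ 219
270^8 ≡ 219^2 = 47961 ≡ 176
13 = 8 + 4 + 1, so 270^13 ≡ 176·219·270 ≡ 313 (mod 503)
13^2 = 169
13^4 ≡ 169^2 = 28561 ≡ 393
13^8 ≡ 393^2 = 154449 ≡ 28
9 = 8 + 1, so 13^9 ≡ 28·13 ≡ 364 (mod 503)
313·364 = 113932 ≡ 254 (mod 503)
279 ≠ 254, so verification fails.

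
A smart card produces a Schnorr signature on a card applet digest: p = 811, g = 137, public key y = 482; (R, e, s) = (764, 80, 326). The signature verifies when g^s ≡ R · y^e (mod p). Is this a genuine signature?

g^s mod p:
137^2 = 18769 ≡ 116
137^4 ≡ 116^2 = 13456 ≡ 480
137^8 ≡ 480^2 = 230400 ≡ 76
137^16 ≡ 76^2 = 5776 ≡ 99
137^32 ≡ 99^2 = 9801 ≡ 69
137^64 ≡ 69^2 = 4761 ≡ 706
137^128 ≡ 706^2 = 498436 ≡ 482
137^256 ≡ 482^2 = 232324 ≡ 378
326 = 256 + 64 + 4 + 2, so 137^326 ≡ 378·706·480·116 ≡ 116 (mod 811)
R · y^e mod p:
482^2 = 232324 ≡ 378
482^4 ≡ 378^2 = 142884 ≡ 148
482^8 ≡ 148^2 = 21904 ≡ 7
482^16 ≡ 7^2 = 49
482^32 ≡ 49^2 = 2401 ≡ 779
482^64 ≡ 779^2 = 606841 ≡ 213
80 = 64 + 16, so 482^80 ≡ 213·49 ≡ 705 (mod 811)
764·705 = 538620 ≡ 116 (mod 811)
116 ≡ 116 (mod 811); signature holds.

genuine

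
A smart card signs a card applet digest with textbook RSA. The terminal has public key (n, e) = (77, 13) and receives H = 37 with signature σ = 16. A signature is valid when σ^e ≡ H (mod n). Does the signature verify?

verifies

σ^2 ≡ 16^2 = 256 ≡ 25
σ^4 ≡ 25^2 = 625 ≡ 9
σ^8 ≡ 9^2 = 81 ≡ 4
13 = 8 + 4 + 1, so σ^13 ≡ 4·9·16 ≡ 37 (mod 77)
σ^13 mod 77 = 37 matches H.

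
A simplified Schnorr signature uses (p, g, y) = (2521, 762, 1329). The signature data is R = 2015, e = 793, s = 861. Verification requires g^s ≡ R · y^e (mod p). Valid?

no

g^s mod p:
762^2 = 580644 ≡ 814
762^4 ≡ 814^2 = 662596 ≡ 2094
762^8 ≡ 2094^2 = 4384836 ≡ 817
762^16 ≡ 817^2 = 667489 ≡ 1945
762^32 ≡ 1945^2 = 3783025 ≡ 1525
762^64 ≡ 1525^2 = 2325625 ≡ 1263
762^128 ≡ 1263^2 = 1595169 ≡ 1897
762^256 ≡ 1897^2 = 3598609 ≡ 1142
762^512 ≡ 1142^2 = 1304164 ≡ 807
861 = 512 + 256 + 64 + 16 + 8 + 4 + 1, so 762^861 ≡ 807·1142·1263·1945·817·2094·762 ≡ 113 (mod 2521)
R · y^e mod p:
1329^2 = 1766241 ≡ 1541
1329^4 ≡ 1541^2 = 2374681 ≡ 2420
1329^8 ≡ 2420^2 = 5856400 ≡ 117
1329^16 ≡ 117^2 = 13689 ≡ 1084
1329^32 ≡ 1084^2 = 1175056 ≡ 270
1329^64 ≡ 270^2 = 72900 ≡ 2312
1329^128 ≡ 2312^2 = 5345344 ≡ 824
1329^256 ≡ 824^2 = 678976 ≡ 827
1329^512 ≡ 827^2 = 683929 ≡ 738
793 = 512 + 256 + 16 + 8 + 1, so 1329^793 ≡ 738·827·1084·117·1329 ≡ 174 (mod 2521)
2015·174 = 350610 ≡ 191 (mod 2521)
113 ≠ 191; the check fails.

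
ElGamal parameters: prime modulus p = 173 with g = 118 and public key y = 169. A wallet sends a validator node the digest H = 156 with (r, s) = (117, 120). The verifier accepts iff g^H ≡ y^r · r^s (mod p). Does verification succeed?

passes

Left side g^H mod p:
118^2 = 13924 ≡ 84
118^4 ≡ 84^2 = 7056 ≡ 136
118^8 ≡ 136^2 = 18496 ≡ 158
118^16 ≡ 158^2 = 24964 ≡ 52
118^32 ≡ 52^2 = 2704 ≡ 109
118^64 ≡ 109^2 = 11881 ≡ 117
118^128 ≡ 117^2 = 13689 ≡ 22
156 = 128 + 16 + 8 + 4, so 118^156 ≡ 22·52·158·136 ≡ 10 (mod 173)
Right side y^r · r^s mod p:
169^2 = 28561 ≡ 16
169^4 ≡ 16^2 = 256 ≡ 83
169^8 ≡ 83^2 = 6889 ≡ 142
169^16 ≡ 142^2 = 20164 ≡ 96
169^32 ≡ 96^2 = 9216 ≡ 47
169^64 ≡ 47^2 = 2209 ≡ 133
117 = 64 + 32 + 16 + 4 + 1, so 169^117 ≡ 133·47·96·83·169 ≡ 118 (mod 173)
117^2 = 13689 ≡ 22
117^4 ≡ 22^2 = 484 ≡ 138
117^8 ≡ 138^2 = 19044 ≡ 14
117^16 ≡ 14^2 = 196 ≡ 23
117^32 ≡ 23^2 = 529 ≡ 10
117^64 ≡ 10^2 = 100
120 = 64 + 32 + 16 + 8, so 117^120 ≡ 100·10·23·14 ≡ 47 (mod 173)
118·47 = 5546 ≡ 10 (mod 173)
10 ≡ 10 (mod 173), so the signature is genuine.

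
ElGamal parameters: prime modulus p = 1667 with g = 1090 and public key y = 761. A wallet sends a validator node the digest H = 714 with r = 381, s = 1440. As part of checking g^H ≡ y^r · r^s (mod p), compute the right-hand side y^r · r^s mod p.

Squares mod 1667: 761^1≡761, 761^2≡672, 761^4≡1494, 761^8≡1590, 761^16≡928, 761^32≡1012, 761^64≡606, 761^128≡496, 761^256≡967
381 = 256 + 64 + 32 + 16 + 8 + 4 + 1, so 761^381 ≡ 967·606·1012·928·1590·1494·761 ≡ 1540 (mod 1667)
Squares mod 1667: 381^1≡381, 381^2≡132, 381^4≡754, 381^8≡69, 381^16≡1427, 381^32≡922, 381^64≡1581, 381^128≡728, 381^256≡1545, 381^512≡1548, 381^1024≡825
1440 = 1024 + 256 + 128 + 32, so 381^1440 ≡ 825·1545·728·922 ≡ 143 (mod 1667)
y^r · r^s ≡ 1540·143 = 220220 ≡ 176 (mod 1667)

176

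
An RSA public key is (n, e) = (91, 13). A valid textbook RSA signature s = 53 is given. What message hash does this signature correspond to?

s^2 ≡ 53^2 = 2809 ≡ 79
s^4 ≡ 79^2 = 6241 ≡ 53
s^8 ≡ 53^2 = 2809 ≡ 79
13 = 8 + 4 + 1, so s^13 ≡ 79·53·53 ≡ 53 (mod 91)

53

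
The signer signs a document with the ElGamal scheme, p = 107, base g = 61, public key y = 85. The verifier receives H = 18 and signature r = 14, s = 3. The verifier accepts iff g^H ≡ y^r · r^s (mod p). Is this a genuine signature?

Left side g^H mod p:
Squares mod 107: 61^1≡61, 61^2≡83, 61^4≡41, 61^8≡76, 61^16≡105
18 = 16 + 2, so 61^18 ≡ 105·83 ≡ 48 (mod 107)
Right side y^r · r^s mod p:
Squares mod 107: 85^1≡85, 85^2≡56, 85^4≡33, 85^8≡19
14 = 8 + 4 + 2, so 85^14 ≡ 19·33·56 ≡ 16 (mod 107)
Squares mod 107: 14^1≡14, 14^2≡89
3 = 2 + 1, so 14^3 ≡ 89·14 ≡ 69 (mod 107)
16·69 = 1104 ≡ 34 (mod 107)
48 ≠ 34, so verification fails.

forged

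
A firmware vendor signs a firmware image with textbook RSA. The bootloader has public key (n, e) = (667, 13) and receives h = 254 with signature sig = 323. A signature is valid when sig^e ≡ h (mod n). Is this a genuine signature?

sig^2 ≡ 323^2 = 104329 ≡ 277
sig^4 ≡ 277^2 = 76729 ≡ 24
sig^8 ≡ 24^2 = 576
13 = 8 + 4 + 1, so sig^13 ≡ 576·24·323 ≡ 254 (mod 667)
Since 254 equals the digest 254, verification succeeds.

genuine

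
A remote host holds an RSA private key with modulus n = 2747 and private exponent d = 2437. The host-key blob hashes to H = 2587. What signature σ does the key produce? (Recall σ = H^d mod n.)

1173

H^2 ≡ 2587^2 = 6692569 ≡ 877
H^4 ≡ 877^2 = 769129 ≡ 2716
H^8 ≡ 2716^2 = 7376656 ≡ 961
H^16 ≡ 961^2 = 923521 ≡ 529
H^32 ≡ 529^2 = 279841 ≡ 2394
H^64 ≡ 2394^2 = 5731236 ≡ 994
H^128 ≡ 994^2 = 988036 ≡ 1863
H^256 ≡ 1863^2 = 3470769 ≡ 1308
H^512 ≡ 1308^2 = 1710864 ≡ 2230
H^1024 ≡ 2230^2 = 4972900 ≡ 830
H^2048 ≡ 830^2 = 688900 ≡ 2150
2437 = 2048 + 256 + 128 + 4 + 1, so H^2437 ≡ 2150·1308·1863·2716·2587 ≡ 1173 (mod 2747)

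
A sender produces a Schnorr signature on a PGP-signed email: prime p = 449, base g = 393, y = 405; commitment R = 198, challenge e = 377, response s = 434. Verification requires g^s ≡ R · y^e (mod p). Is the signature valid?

g^s mod p:
393^2 = 154449 ≡ 442
393^4 ≡ 442^2 = 195364 ≡ 49
393^8 ≡ 49^2 = 2401 ≡ 156
393^16 ≡ 156^2 = 24336 ≡ 90
393^32 ≡ 90^2 = 8100 ≡ 18
393^64 ≡ 18^2 = 324
393^128 ≡ 324^2 = 104976 ≡ 359
393^256 ≡ 359^2 = 128881 ≡ 18
434 = 256 + 128 + 32 + 16 + 2, so 393^434 ≡ 18·359·18·90·442 ≡ 414 (mod 449)
R · y^e mod p:
405^2 = 164025 ≡ 140
405^4 ≡ 140^2 = 19600 ≡ 293
405^8 ≡ 293^2 = 85849 ≡ 90
405^16 ≡ 90^2 = 8100 ≡ 18
405^32 ≡ 18^2 = 324
405^64 ≡ 324^2 = 104976 ≡ 359
405^128 ≡ 359^2 = 128881 ≡ 18
405^256 ≡ 18^2 = 324
377 = 256 + 64 + 32 + 16 + 8 + 1, so 405^377 ≡ 324·359·324·18·90·405 ≡ 202 (mod 449)
198·202 = 39996 ≡ 35 (mod 449)
414 ≠ 35; the check fails.

invalid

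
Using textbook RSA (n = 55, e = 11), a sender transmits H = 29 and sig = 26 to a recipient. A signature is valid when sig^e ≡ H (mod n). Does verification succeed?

sig^2 ≡ 26^2 = 676 ≡ 16
sig^4 ≡ 16^2 = 256 ≡ 36
sig^8 ≡ 36^2 = 1296 ≡ 31
11 = 8 + 2 + 1, so sig^11 ≡ 31·16·26 ≡ 26 (mod 55)
26 ≠ 29, so verification fails.

fails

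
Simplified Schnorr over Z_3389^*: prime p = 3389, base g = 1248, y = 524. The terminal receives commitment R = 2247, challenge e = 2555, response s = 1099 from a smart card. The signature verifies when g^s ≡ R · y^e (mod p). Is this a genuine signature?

genuine

g^s mod p:
1248^2 = 1557504 ≡ 1953
1248^4 ≡ 1953^2 = 3814209 ≡ 1584
1248^8 ≡ 1584^2 = 2509056 ≡ 1196
1248^16 ≡ 1196^2 = 1430416 ≡ 258
1248^32 ≡ 258^2 = 66564 ≡ 2173
1248^64 ≡ 2173^2 = 4721929 ≡ 1052
1248^128 ≡ 1052^2 = 1106704 ≡ 1890
1248^256 ≡ 1890^2 = 3572100 ≡ 94
1248^512 ≡ 94^2 = 8836 ≡ 2058
1248^1024 ≡ 2058^2 = 4235364 ≡ 2503
1099 = 1024 + 64 + 8 + 2 + 1, so 1248^1099 ≡ 2503·1052·1196·1953·1248 ≡ 1870 (mod 3389)
R · y^e mod p:
524^2 = 274576 ≡ 67
524^4 ≡ 67^2 = 4489 ≡ 1100
524^8 ≡ 1100^2 = 1210000 ≡ 127
524^16 ≡ 127^2 = 16129 ≡ 2573
524^32 ≡ 2573^2 = 6620329 ≡ 1612
524^64 ≡ 1612^2 = 2598544 ≡ 2570
524^128 ≡ 2570^2 = 6604900 ≡ 3128
524^256 ≡ 3128^2 = 9784384 ≡ 341
524^512 ≡ 341^2 = 116281 ≡ 1055
524^1024 ≡ 1055^2 = 1113025 ≡ 1433
524^2048 ≡ 1433^2 = 2053489 ≡ 3144
2555 = 2048 + 256 + 128 + 64 + 32 + 16 + 8 + 2 + 1, so 524^2555 ≡ 3144·341·3128·2570·1612·2573·127·67·524 ≡ 2871 (mod 3389)
2247·2871 = 6451137 ≡ 1870 (mod 3389)
1870 ≡ 1870 (mod 3389); signature holds.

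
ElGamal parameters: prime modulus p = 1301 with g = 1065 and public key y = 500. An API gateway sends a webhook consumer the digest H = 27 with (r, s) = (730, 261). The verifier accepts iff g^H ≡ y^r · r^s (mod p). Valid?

Left side g^H mod p:
1065^2 = 1134225 ≡ 1054
1065^4 ≡ 1054^2 = 1110916 ≡ 1163
1065^8 ≡ 1163^2 = 1352569 ≡ 830
1065^16 ≡ 830^2 = 688900 ≡ 671
27 = 16 + 8 + 2 + 1, so 1065^27 ≡ 671·830·1054·1065 ≡ 214 (mod 1301)
Right side y^r · r^s mod p:
500^2 = 250000 ≡ 208
500^4 ≡ 208^2 = 43264 ≡ 331
500^8 ≡ 331^2 = 109561 ≡ 277
500^16 ≡ 277^2 = 76729 ≡ 1271
500^32 ≡ 1271^2 = 1615441 ≡ 900
500^64 ≡ 900^2 = 810000 ≡ 778
500^128 ≡ 778^2 = 605284 ≡ 319
500^256 ≡ 319^2 = 101761 ≡ 283
500^512 ≡ 283^2 = 80089 ≡ 728
730 = 512 + 128 + 64 + 16 + 8 + 2, so 500^730 ≡ 728·319·778·1271·277·208 ≡ 78 (mod 1301)
730^2 = 532900 ≡ 791
730^4 ≡ 791^2 = 625681 ≡ 1201
730^8 ≡ 1201^2 = 1442401 ≡ 893
730^16 ≡ 893^2 = 797449 ≡ 1237
730^32 ≡ 1237^2 = 1530169 ≡ 193
730^64 ≡ 193^2 = 37249 ≡ 821
730^128 ≡ 821^2 = 674041 ≡ 123
730^256 ≡ 123^2 = 15129 ≡ 818
261 = 256 + 4 + 1, so 730^261 ≡ 818·1201·730 ≡ 599 (mod 1301)
78·599 = 46722 ≡ 1187 (mod 1301)
214 ≠ 1187, so verification fails.

no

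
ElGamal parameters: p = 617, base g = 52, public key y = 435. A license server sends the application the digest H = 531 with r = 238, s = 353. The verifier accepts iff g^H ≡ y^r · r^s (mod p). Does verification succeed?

Left side g^H mod p:
Squares mod 617: 52^1≡52, 52^2≡236, 52^4≡166, 52^8≡408, 52^16≡491, 52^32≡451, 52^64≡408, 52^128≡491, 52^256≡451, 52^512≡408
531 = 512 + 16 + 2 + 1, so 52^531 ≡ 408·491·236·52 ≡ 439 (mod 617)
Right side y^r · r^s mod p:
Squares mod 617: 435^1≡435, 435^2≡423, 435^4≡616, 435^8≡1, 435^16≡1, 435^32≡1, 435^64≡1, 435^128≡1
238 = 128 + 64 + 32 + 8 + 4 + 2, so 435^238 ≡ 1·1·1·1·616·423 ≡ 194 (mod 617)
Squares mod 617: 238^1≡238, 238^2≡497, 238^4≡209, 238^8≡491, 238^16≡451, 238^32≡408, 238^64≡491, 238^128≡451, 238^256≡408
353 = 256 + 64 + 32 + 1, so 238^353 ≡ 408·491·408·238 ≡ 597 (mod 617)
194·597 = 115818 ≡ 439 (mod 617)
439 ≡ 439 (mod 617), so the signature is genuine.

passes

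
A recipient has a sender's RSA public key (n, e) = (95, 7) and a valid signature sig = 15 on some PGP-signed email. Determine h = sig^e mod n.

70

sig^2 ≡ 15^2 = 225 ≡ 35
sig^4 ≡ 35^2 = 1225 ≡ 85
7 = 4 + 2 + 1, so sig^7 ≡ 85·35·15 ≡ 70 (mod 95)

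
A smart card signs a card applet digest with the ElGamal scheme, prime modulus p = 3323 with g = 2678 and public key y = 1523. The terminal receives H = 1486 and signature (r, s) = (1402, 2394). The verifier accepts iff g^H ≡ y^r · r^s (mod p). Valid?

Left side g^H mod p:
2678^2 = 7171684 ≡ 650
2678^4 ≡ 650^2 = 422500 ≡ 479
2678^8 ≡ 479^2 = 229441 ≡ 154
2678^16 ≡ 154^2 = 23716 ≡ 455
2678^32 ≡ 455^2 = 207025 ≡ 999
2678^64 ≡ 999^2 = 998001 ≡ 1101
2678^128 ≡ 1101^2 = 1212201 ≡ 2629
2678^256 ≡ 2629^2 = 6911641 ≡ 3124
2678^512 ≡ 3124^2 = 9759376 ≡ 3048
2678^1024 ≡ 3048^2 = 9290304 ≡ 2519
1486 = 1024 + 256 + 128 + 64 + 8 + 4 + 2, so 2678^1486 ≡ 2519·3124·2629·1101·154·479·650 ≡ 1707 (mod 3323)
Right side y^r · r^s mod p:
1523^2 = 2319529 ≡ 75
1523^4 ≡ 75^2 = 5625 ≡ 2302
1523^8 ≡ 2302^2 = 5299204 ≡ 2342
1523^16 ≡ 2342^2 = 5484964 ≡ 2014
1523^32 ≡ 2014^2 = 4056196 ≡ 2136
1523^64 ≡ 2136^2 = 4562496 ≡ 17
1523^128 ≡ 17^2 = 289
1523^256 ≡ 289^2 = 83521 ≡ 446
1523^512 ≡ 446^2 = 198916 ≡ 2859
1523^1024 ≡ 2859^2 = 8173881 ≡ 2624
1402 = 1024 + 256 + 64 + 32 + 16 + 8 + 2, so 1523^1402 ≡ 2624·446·17·2136·2014·2342·75 ≡ 1027 (mod 3323)
1402^2 = 1965604 ≡ 1711
1402^4 ≡ 1711^2 = 2927521 ≡ 3281
1402^8 ≡ 3281^2 = 10764961 ≡ 1764
1402^16 ≡ 1764^2 = 3111696 ≡ 1368
1402^32 ≡ 1368^2 = 1871424 ≡ 575
1402^64 ≡ 575^2 = 330625 ≡ 1648
1402^128 ≡ 1648^2 = 2715904 ≡ 1013
1402^256 ≡ 1013^2 = 1026169 ≡ 2685
1402^512 ≡ 2685^2 = 7209225 ≡ 1638
1402^1024 ≡ 1638^2 = 2683044 ≡ 1383
1402^2048 ≡ 1383^2 = 1912689 ≡ 1964
2394 = 2048 + 256 + 64 + 16 + 8 + 2, so 1402^2394 ≡ 1964·2685·1648·1368·1764·1711 ≡ 2629 (mod 3323)
1027·2629 = 2699983 ≡ 1707 (mod 3323)
1707 ≡ 1707 (mod 3323), so the signature is genuine.

yes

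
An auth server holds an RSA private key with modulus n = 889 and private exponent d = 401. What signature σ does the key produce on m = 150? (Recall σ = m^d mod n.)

236

Squares mod 889: m^1≡150, m^2≡275, m^4≡60, m^8≡44, m^16≡158, m^32≡72, m^64≡739, m^128≡275, m^256≡60
401 = 256 + 128 + 16 + 1, so m^401 ≡ 60·275·158·150 ≡ 236 (mod 889)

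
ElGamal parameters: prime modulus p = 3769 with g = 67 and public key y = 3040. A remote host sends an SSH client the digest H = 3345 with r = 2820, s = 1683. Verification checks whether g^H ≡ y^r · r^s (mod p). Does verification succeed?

passes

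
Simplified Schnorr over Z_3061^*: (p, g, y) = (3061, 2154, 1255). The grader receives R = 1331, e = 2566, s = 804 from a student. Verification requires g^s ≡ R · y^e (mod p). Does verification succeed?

g^s mod p:
2154^2 = 4639716 ≡ 2301
2154^4 ≡ 2301^2 = 5294601 ≡ 2132
2154^8 ≡ 2132^2 = 4545424 ≡ 2900
2154^16 ≡ 2900^2 = 8410000 ≡ 1433
2154^32 ≡ 1433^2 = 2053489 ≡ 2619
2154^64 ≡ 2619^2 = 6859161 ≡ 2521
2154^128 ≡ 2521^2 = 6355441 ≡ 805
2154^256 ≡ 805^2 = 648025 ≡ 2154
2154^512 ≡ 2154^2 = 4639716 ≡ 2301
804 = 512 + 256 + 32 + 4, so 2154^804 ≡ 2301·2154·2619·2132 ≡ 934 (mod 3061)
R · y^e mod p:
1255^2 = 1575025 ≡ 1671
1255^4 ≡ 1671^2 = 2792241 ≡ 609
1255^8 ≡ 609^2 = 370881 ≡ 500
1255^16 ≡ 500^2 = 250000 ≡ 2059
1255^32 ≡ 2059^2 = 4239481 ≡ 3057
1255^64 ≡ 3057^2 = 9345249 ≡ 16
1255^128 ≡ 16^2 = 256
1255^256 ≡ 256^2 = 65536 ≡ 1255
1255^512 ≡ 1255^2 = 1575025 ≡ 1671
1255^1024 ≡ 1671^2 = 2792241 ≡ 609
1255^2048 ≡ 609^2 = 370881 ≡ 500
2566 = 2048 + 512 + 4 + 2, so 1255^2566 ≡ 500·1671·609·1671 ≡ 2059 (mod 3061)
1331·2059 = 2740529 ≡ 934 (mod 3061)
934 ≡ 934 (mod 3061); signature holds.

passes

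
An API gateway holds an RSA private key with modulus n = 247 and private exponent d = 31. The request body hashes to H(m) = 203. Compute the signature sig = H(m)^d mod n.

(H(m))^2 ≡ 203^2 = 41209 ≡ 207
(H(m))^4 ≡ 207^2 = 42849 ≡ 118
(H(m))^8 ≡ 118^2 = 13924 ≡ 92
(H(m))^16 ≡ 92^2 = 8464 ≡ 66
31 = 16 + 8 + 4 + 2 + 1, so (H(m))^31 ≡ 66·92·118·207·203 ≡ 148 (mod 247)

148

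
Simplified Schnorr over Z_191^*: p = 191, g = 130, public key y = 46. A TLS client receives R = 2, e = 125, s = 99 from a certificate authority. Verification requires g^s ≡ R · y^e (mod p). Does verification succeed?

g^s mod p:
130^2 = 16900 ≡ 92
130^4 ≡ 92^2 = 8464 ≡ 60
130^8 ≡ 60^2 = 3600 ≡ 162
130^16 ≡ 162^2 = 26244 ≡ 77
130^32 ≡ 77^2 = 5929 ≡ 8
130^64 ≡ 8^2 = 64
99 = 64 + 32 + 2 + 1, so 130^99 ≡ 64·8·92·130 ≡ 60 (mod 191)
R · y^e mod p:
46^2 = 2116 ≡ 15
46^4 ≡ 15^2 = 225 ≡ 34
46^8 ≡ 34^2 = 1156 ≡ 10
46^16 ≡ 10^2 = 100
46^32 ≡ 100^2 = 10000 ≡ 68
46^64 ≡ 68^2 = 4624 ≡ 40
125 = 64 + 32 + 16 + 8 + 4 + 1, so 46^125 ≡ 40·68·100·10·34·46 ≡ 30 (mod 191)
2·30 = 60 ≡ 60 (mod 191)
60 ≡ 60 (mod 191); signature holds.

passes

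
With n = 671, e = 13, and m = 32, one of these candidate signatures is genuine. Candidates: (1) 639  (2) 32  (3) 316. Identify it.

Candidate 1: Squares mod 671: 639^1≡639, 639^2≡353, 639^4≡474, 639^8≡562; 13 = 8 + 4 + 1, so 639^13 ≡ 562·474·639 ≡ 639 (mod 671)
Candidate 2: Squares mod 671: 32^1≡32, 32^2≡353, 32^4≡474, 32^8≡562; 13 = 8 + 4 + 1, so 32^13 ≡ 562·474·32 ≡ 32 (mod 671)
  → matches m = 32
Candidate 3: Squares mod 671: 316^1≡316, 316^2≡548, 316^4≡367, 316^8≡489; 13 = 8 + 4 + 1, so 316^13 ≡ 489·367·316 ≡ 72 (mod 671)

2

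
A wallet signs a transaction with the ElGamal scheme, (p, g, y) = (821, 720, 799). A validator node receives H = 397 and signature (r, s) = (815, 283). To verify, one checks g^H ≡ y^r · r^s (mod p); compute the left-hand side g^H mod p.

720^2 = 518400 ≡ 349
720^4 ≡ 349^2 = 121801 ≡ 293
720^8 ≡ 293^2 = 85849 ≡ 465
720^16 ≡ 465^2 = 216225 ≡ 302
720^32 ≡ 302^2 = 91204 ≡ 73
720^64 ≡ 73^2 = 5329 ≡ 403
720^128 ≡ 403^2 = 162409 ≡ 672
720^256 ≡ 672^2 = 451584 ≡ 34
397 = 256 + 128 + 8 + 4 + 1, so 720^397 ≡ 34·672·465·293·720 ≡ 707 (mod 821)

707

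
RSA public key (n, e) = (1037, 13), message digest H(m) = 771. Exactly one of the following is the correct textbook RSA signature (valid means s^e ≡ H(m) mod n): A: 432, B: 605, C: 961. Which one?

A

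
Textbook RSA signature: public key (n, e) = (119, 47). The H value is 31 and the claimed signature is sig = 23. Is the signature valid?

Squares mod 119: sig^1≡23, sig^2≡53, sig^4≡72, sig^8≡67, sig^16≡86, sig^32≡18
47 = 32 + 8 + 4 + 2 + 1, so sig^47 ≡ 18·67·72·53·23 ≡ 88 (mod 119)
The recovered value 88 does not match the digest 31.

invalid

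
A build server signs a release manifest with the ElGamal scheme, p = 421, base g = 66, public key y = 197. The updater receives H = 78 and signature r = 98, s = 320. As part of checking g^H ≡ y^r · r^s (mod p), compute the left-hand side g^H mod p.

66^2 = 4356 ≡ 146
66^4 ≡ 146^2 = 21316 ≡ 266
66^8 ≡ 266^2 = 70756 ≡ 28
66^16 ≡ 28^2 = 784 ≡ 363
66^32 ≡ 363^2 = 131769 ≡ 417
66^64 ≡ 417^2 = 173889 ≡ 16
78 = 64 + 8 + 4 + 2, so 66^78 ≡ 16·28·266·146 ≡ 282 (mod 421)

282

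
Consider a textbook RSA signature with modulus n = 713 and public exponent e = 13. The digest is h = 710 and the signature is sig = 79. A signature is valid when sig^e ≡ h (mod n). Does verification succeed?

fails

Squares mod 713: sig^1≡79, sig^2≡537, sig^4≡317, sig^8≡669
13 = 8 + 4 + 1, so sig^13 ≡ 669·317·79 ≡ 406 (mod 713)
406 ≠ 710, so verification fails.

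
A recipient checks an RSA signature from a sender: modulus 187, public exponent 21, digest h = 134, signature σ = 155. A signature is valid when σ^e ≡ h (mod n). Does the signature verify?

σ^2 ≡ 155^2 = 24025 ≡ 89
σ^4 ≡ 89^2 = 7921 ≡ 67
σ^8 ≡ 67^2 = 4489 ≡ 1
σ^16 ≡ 1^2 = 1
21 = 16 + 4 + 1, so σ^21 ≡ 1·67·155 ≡ 100 (mod 187)
The recovered value 100 does not match the digest 134.

does not verify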